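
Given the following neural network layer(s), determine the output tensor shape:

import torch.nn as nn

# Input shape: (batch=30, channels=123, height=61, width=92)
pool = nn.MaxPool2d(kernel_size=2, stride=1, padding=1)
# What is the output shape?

Input shape: (30, 123, 61, 92)
Output shape: (30, 123, 62, 93)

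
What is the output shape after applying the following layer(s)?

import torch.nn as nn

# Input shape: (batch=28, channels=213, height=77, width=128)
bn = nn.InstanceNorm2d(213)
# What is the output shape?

Input shape: (28, 213, 77, 128)
Output shape: (28, 213, 77, 128)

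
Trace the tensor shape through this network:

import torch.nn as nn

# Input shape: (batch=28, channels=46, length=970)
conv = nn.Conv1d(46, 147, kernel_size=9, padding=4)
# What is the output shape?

Input shape: (28, 46, 970)
Output shape: (28, 147, 970)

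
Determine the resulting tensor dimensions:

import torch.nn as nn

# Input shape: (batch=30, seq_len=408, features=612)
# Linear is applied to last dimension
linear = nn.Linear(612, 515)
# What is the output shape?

Input shape: (30, 408, 612)
Output shape: (30, 408, 515)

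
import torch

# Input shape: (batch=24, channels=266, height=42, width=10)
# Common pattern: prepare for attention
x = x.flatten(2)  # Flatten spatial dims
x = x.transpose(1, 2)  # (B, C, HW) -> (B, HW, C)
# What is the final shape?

Input shape: (24, 266, 42, 10)
  -> after flatten(2): (24, 266, 420)
Output shape: (24, 420, 266)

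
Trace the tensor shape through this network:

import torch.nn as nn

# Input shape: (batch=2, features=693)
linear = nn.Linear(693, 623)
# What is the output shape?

Input shape: (2, 693)
Output shape: (2, 623)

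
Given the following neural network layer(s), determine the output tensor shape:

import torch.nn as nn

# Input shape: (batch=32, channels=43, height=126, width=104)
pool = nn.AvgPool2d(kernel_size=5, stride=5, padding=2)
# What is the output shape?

Input shape: (32, 43, 126, 104)
Output shape: (32, 43, 26, 21)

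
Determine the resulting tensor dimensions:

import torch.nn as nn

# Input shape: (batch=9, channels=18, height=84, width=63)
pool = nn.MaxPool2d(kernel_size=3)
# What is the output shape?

Input shape: (9, 18, 84, 63)
Output shape: (9, 18, 28, 21)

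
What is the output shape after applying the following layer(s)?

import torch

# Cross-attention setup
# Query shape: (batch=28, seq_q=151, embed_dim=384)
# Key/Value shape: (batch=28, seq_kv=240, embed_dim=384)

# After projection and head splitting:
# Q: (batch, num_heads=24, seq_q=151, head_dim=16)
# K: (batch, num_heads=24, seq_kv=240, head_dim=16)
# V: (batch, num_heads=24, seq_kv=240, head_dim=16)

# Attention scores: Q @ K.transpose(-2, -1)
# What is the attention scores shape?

Input shape: (28, 151, 384)
Output shape: (28, 24, 151, 240)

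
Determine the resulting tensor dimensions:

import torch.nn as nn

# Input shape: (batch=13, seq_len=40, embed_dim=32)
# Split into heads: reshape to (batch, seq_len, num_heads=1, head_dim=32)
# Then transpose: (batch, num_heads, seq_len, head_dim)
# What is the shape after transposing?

Input shape: (13, 40, 32)
  -> after reshape: (13, 40, 1, 32)
Output shape: (13, 1, 40, 32)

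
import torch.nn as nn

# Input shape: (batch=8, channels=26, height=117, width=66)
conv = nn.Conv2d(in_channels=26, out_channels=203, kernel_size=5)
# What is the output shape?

Input shape: (8, 26, 117, 66)
Output shape: (8, 203, 113, 62)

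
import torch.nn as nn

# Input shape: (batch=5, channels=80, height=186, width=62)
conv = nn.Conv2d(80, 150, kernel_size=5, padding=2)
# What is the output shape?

Input shape: (5, 80, 186, 62)
Output shape: (5, 150, 186, 62)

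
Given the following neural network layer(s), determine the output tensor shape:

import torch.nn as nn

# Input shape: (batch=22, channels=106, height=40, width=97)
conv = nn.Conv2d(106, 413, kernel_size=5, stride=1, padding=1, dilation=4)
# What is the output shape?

Input shape: (22, 106, 40, 97)
Output shape: (22, 413, 26, 83)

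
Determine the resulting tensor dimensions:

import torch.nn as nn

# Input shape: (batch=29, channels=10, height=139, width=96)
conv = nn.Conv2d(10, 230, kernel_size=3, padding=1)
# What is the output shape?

Input shape: (29, 10, 139, 96)
Output shape: (29, 230, 139, 96)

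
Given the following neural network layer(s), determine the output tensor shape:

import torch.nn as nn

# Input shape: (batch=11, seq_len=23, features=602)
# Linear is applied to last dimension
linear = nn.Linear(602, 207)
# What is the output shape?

Input shape: (11, 23, 602)
Output shape: (11, 23, 207)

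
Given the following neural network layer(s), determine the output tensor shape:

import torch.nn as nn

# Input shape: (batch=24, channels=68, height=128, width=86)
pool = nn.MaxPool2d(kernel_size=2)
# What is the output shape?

Input shape: (24, 68, 128, 86)
Output shape: (24, 68, 64, 43)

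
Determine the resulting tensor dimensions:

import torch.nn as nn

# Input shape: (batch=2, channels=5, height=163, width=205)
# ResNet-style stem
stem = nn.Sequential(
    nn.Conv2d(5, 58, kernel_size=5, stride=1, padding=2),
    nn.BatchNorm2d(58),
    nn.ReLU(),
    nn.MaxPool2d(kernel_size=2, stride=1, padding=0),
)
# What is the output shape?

Input shape: (2, 5, 163, 205)
  -> after Conv2d 5x5 stride=1: (2, 58, 163, 205)
Output shape: (2, 58, 162, 204)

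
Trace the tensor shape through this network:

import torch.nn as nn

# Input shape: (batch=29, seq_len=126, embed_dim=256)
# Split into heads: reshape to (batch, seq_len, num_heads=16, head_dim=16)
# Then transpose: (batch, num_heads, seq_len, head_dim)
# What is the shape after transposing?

Input shape: (29, 126, 256)
  -> after reshape: (29, 126, 16, 16)
Output shape: (29, 16, 126, 16)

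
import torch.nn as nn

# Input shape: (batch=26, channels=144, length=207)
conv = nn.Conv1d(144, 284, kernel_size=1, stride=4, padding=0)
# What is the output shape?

Input shape: (26, 144, 207)
Output shape: (26, 284, 52)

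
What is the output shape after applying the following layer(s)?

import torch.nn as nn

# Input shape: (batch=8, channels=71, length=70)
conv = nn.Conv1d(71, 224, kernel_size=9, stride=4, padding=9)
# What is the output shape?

Input shape: (8, 71, 70)
Output shape: (8, 224, 20)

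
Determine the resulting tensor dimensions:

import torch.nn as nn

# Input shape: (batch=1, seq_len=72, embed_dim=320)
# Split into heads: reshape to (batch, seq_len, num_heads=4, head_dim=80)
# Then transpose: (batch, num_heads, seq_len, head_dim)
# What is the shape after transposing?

Input shape: (1, 72, 320)
  -> after reshape: (1, 72, 4, 80)
Output shape: (1, 4, 72, 80)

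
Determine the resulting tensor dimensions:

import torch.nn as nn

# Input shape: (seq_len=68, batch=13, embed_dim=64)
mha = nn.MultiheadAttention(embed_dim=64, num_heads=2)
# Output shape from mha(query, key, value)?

Input shape: (68, 13, 64)
Output shape: (68, 13, 64)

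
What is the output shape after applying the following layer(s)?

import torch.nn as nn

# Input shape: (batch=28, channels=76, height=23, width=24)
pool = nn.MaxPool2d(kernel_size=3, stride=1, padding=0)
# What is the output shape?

Input shape: (28, 76, 23, 24)
Output shape: (28, 76, 21, 22)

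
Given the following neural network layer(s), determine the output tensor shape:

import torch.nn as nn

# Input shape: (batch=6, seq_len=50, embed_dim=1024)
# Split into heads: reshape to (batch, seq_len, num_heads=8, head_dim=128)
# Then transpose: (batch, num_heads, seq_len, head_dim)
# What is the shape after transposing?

Input shape: (6, 50, 1024)
  -> after reshape: (6, 50, 8, 128)
Output shape: (6, 8, 50, 128)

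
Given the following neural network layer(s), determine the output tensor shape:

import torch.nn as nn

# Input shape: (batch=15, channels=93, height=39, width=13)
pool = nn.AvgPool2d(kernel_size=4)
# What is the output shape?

Input shape: (15, 93, 39, 13)
Output shape: (15, 93, 9, 3)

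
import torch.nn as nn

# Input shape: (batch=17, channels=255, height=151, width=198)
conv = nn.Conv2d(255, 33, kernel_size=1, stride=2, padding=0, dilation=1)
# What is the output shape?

Input shape: (17, 255, 151, 198)
Output shape: (17, 33, 76, 99)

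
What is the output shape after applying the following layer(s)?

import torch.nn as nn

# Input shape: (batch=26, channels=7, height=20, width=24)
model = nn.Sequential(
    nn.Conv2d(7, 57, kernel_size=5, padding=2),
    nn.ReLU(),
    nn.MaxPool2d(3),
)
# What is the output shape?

Input shape: (26, 7, 20, 24)
  -> after Conv2d: (26, 57, 20, 24)
  -> after ReLU: (26, 57, 20, 24)
Output shape: (26, 57, 6, 8)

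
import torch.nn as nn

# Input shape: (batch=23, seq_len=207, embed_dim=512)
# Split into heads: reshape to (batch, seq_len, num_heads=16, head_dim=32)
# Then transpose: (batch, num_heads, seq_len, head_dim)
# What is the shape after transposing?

Input shape: (23, 207, 512)
  -> after reshape: (23, 207, 16, 32)
Output shape: (23, 16, 207, 32)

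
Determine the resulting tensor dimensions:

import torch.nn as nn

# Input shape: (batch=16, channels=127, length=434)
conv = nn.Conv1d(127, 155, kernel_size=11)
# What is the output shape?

Input shape: (16, 127, 434)
Output shape: (16, 155, 424)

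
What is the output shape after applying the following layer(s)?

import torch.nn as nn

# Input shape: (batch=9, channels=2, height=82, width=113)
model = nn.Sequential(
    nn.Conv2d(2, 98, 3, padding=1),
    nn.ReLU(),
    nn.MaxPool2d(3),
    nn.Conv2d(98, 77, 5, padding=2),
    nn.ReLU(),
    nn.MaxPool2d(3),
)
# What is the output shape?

Input shape: (9, 2, 82, 113)
  -> after first Conv2d: (9, 98, 82, 113)
  -> after first MaxPool2d: (9, 98, 27, 37)
  -> after second Conv2d: (9, 77, 27, 37)
Output shape: (9, 77, 9, 12)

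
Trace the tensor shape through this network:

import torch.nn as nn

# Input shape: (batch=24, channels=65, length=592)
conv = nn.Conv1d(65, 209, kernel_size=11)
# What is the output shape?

Input shape: (24, 65, 592)
Output shape: (24, 209, 582)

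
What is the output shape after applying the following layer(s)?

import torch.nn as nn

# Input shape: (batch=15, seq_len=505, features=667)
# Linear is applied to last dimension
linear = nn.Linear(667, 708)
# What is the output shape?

Input shape: (15, 505, 667)
Output shape: (15, 505, 708)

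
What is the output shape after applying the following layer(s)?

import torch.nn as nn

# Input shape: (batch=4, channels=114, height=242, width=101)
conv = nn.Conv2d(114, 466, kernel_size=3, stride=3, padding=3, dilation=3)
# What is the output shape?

Input shape: (4, 114, 242, 101)
Output shape: (4, 466, 81, 34)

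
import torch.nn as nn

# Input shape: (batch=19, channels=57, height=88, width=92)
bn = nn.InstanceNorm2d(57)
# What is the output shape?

Input shape: (19, 57, 88, 92)
Output shape: (19, 57, 88, 92)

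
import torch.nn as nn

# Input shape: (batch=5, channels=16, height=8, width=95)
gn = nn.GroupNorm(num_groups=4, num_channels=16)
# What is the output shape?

Input shape: (5, 16, 8, 95)
Output shape: (5, 16, 8, 95)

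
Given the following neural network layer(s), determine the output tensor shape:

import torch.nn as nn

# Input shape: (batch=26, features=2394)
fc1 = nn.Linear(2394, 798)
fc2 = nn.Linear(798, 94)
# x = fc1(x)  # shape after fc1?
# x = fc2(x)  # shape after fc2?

Input shape: (26, 2394)
  -> after fc1: (26, 798)
Output shape: (26, 94)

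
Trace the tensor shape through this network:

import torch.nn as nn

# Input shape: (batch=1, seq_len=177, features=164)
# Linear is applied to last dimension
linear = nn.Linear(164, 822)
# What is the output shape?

Input shape: (1, 177, 164)
Output shape: (1, 177, 822)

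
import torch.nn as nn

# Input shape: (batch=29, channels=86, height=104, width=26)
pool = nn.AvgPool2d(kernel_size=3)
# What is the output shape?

Input shape: (29, 86, 104, 26)
Output shape: (29, 86, 34, 8)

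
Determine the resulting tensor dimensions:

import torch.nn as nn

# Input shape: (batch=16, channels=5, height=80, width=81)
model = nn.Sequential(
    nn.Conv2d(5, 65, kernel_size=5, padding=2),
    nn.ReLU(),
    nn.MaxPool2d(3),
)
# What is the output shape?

Input shape: (16, 5, 80, 81)
  -> after Conv2d: (16, 65, 80, 81)
  -> after ReLU: (16, 65, 80, 81)
Output shape: (16, 65, 26, 27)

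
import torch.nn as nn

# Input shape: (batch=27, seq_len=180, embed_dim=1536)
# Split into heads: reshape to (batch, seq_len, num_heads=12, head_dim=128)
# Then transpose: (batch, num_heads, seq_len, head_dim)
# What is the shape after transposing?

Input shape: (27, 180, 1536)
  -> after reshape: (27, 180, 12, 128)
Output shape: (27, 12, 180, 128)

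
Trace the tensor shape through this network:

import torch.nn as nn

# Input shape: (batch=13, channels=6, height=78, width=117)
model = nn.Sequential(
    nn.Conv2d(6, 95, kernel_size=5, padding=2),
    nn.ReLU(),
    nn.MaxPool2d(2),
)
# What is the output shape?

Input shape: (13, 6, 78, 117)
  -> after Conv2d: (13, 95, 78, 117)
  -> after ReLU: (13, 95, 78, 117)
Output shape: (13, 95, 39, 58)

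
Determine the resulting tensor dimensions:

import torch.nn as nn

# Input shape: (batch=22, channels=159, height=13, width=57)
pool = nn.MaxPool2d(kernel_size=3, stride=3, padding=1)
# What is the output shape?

Input shape: (22, 159, 13, 57)
Output shape: (22, 159, 5, 19)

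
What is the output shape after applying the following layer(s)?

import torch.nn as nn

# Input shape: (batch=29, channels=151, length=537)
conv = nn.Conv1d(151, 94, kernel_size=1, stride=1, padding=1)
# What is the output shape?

Input shape: (29, 151, 537)
Output shape: (29, 94, 539)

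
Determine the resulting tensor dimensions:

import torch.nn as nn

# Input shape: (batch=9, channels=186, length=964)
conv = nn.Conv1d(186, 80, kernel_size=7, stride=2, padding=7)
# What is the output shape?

Input shape: (9, 186, 964)
Output shape: (9, 80, 486)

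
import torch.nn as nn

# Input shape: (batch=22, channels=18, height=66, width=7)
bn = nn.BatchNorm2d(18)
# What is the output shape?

Input shape: (22, 18, 66, 7)
Output shape: (22, 18, 66, 7)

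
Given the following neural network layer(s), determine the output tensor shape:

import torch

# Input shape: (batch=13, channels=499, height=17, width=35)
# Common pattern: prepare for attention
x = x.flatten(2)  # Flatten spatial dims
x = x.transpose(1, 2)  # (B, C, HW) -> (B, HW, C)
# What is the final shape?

Input shape: (13, 499, 17, 35)
  -> after flatten(2): (13, 499, 595)
Output shape: (13, 595, 499)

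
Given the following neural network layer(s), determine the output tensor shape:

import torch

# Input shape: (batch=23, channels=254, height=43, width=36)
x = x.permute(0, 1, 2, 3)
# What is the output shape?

Input shape: (23, 254, 43, 36)
Output shape: (23, 254, 43, 36)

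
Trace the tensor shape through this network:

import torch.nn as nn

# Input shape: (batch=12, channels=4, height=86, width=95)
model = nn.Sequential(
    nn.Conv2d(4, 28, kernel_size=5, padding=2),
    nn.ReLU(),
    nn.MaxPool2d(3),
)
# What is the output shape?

Input shape: (12, 4, 86, 95)
  -> after Conv2d: (12, 28, 86, 95)
  -> after ReLU: (12, 28, 86, 95)
Output shape: (12, 28, 28, 31)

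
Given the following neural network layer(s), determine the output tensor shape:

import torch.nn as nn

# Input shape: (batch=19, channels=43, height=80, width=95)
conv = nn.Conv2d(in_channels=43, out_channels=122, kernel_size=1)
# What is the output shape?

Input shape: (19, 43, 80, 95)
Output shape: (19, 122, 80, 95)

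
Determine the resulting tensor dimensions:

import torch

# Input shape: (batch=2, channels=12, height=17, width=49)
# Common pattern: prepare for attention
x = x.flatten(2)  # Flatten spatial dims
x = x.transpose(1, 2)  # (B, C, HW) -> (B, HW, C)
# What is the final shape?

Input shape: (2, 12, 17, 49)
  -> after flatten(2): (2, 12, 833)
Output shape: (2, 833, 12)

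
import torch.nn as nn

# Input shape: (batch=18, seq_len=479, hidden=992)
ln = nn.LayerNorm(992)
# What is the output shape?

Input shape: (18, 479, 992)
Output shape: (18, 479, 992)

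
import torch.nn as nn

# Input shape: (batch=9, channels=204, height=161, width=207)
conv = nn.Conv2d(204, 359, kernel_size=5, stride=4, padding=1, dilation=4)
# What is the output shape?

Input shape: (9, 204, 161, 207)
Output shape: (9, 359, 37, 49)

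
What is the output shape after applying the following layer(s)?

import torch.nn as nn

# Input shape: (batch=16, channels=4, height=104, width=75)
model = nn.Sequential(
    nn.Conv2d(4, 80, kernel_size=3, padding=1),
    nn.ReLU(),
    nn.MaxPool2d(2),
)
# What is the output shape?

Input shape: (16, 4, 104, 75)
  -> after Conv2d: (16, 80, 104, 75)
  -> after ReLU: (16, 80, 104, 75)
Output shape: (16, 80, 52, 37)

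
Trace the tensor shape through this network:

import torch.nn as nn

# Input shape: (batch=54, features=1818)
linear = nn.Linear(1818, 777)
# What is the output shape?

Input shape: (54, 1818)
Output shape: (54, 777)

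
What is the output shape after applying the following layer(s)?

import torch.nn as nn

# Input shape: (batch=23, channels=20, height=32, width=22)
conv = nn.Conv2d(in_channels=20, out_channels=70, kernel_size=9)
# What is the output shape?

Input shape: (23, 20, 32, 22)
Output shape: (23, 70, 24, 14)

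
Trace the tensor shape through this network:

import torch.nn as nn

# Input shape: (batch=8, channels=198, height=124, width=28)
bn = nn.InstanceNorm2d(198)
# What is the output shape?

Input shape: (8, 198, 124, 28)
Output shape: (8, 198, 124, 28)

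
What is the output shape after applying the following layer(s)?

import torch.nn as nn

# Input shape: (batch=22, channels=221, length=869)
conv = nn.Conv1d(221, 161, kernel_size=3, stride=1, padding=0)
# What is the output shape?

Input shape: (22, 221, 869)
Output shape: (22, 161, 867)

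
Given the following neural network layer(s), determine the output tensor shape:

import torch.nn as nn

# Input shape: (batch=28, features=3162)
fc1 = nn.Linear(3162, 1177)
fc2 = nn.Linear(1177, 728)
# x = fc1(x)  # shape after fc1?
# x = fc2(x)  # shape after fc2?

Input shape: (28, 3162)
  -> after fc1: (28, 1177)
Output shape: (28, 728)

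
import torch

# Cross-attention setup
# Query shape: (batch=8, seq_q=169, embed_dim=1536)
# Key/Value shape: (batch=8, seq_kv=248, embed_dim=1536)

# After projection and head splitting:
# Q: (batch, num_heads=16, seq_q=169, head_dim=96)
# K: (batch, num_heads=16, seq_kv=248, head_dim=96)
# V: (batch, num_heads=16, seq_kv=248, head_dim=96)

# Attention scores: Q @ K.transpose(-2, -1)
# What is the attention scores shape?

Input shape: (8, 169, 1536)
Output shape: (8, 16, 169, 248)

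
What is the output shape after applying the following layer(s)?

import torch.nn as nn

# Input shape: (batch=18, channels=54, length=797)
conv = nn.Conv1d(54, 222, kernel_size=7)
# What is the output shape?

Input shape: (18, 54, 797)
Output shape: (18, 222, 791)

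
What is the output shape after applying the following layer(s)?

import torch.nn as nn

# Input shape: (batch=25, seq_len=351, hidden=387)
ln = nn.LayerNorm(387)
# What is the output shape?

Input shape: (25, 351, 387)
Output shape: (25, 351, 387)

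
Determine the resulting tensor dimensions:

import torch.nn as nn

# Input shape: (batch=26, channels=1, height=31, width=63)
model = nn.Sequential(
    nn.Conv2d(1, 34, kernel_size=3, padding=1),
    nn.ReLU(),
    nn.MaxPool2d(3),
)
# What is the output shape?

Input shape: (26, 1, 31, 63)
  -> after Conv2d: (26, 34, 31, 63)
  -> after ReLU: (26, 34, 31, 63)
Output shape: (26, 34, 10, 21)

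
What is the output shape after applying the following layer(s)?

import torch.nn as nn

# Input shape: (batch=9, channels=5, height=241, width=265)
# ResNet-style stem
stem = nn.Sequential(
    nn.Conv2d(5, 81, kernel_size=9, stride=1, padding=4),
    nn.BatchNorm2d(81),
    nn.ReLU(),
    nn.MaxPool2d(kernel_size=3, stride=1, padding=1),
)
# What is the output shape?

Input shape: (9, 5, 241, 265)
  -> after Conv2d 9x9 stride=1: (9, 81, 241, 265)
Output shape: (9, 81, 241, 265)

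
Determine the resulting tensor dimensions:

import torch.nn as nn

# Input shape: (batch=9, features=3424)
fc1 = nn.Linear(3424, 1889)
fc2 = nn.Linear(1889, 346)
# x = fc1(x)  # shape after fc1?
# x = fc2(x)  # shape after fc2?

Input shape: (9, 3424)
  -> after fc1: (9, 1889)
Output shape: (9, 346)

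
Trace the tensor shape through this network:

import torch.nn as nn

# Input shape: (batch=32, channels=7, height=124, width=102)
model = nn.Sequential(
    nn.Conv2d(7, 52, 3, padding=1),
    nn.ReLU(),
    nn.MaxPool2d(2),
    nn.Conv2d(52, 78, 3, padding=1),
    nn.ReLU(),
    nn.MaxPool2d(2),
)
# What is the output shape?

Input shape: (32, 7, 124, 102)
  -> after first Conv2d: (32, 52, 124, 102)
  -> after first MaxPool2d: (32, 52, 62, 51)
  -> after second Conv2d: (32, 78, 62, 51)
Output shape: (32, 78, 31, 25)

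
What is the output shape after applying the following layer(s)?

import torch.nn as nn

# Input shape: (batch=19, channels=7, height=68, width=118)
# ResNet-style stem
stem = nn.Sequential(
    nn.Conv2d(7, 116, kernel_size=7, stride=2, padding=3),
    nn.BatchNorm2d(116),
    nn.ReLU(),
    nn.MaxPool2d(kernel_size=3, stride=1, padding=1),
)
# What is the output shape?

Input shape: (19, 7, 68, 118)
  -> after Conv2d 7x7 stride=2: (19, 116, 34, 59)
Output shape: (19, 116, 34, 59)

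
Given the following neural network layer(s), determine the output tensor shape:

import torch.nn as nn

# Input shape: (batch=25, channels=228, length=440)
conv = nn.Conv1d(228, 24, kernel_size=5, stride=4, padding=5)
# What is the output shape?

Input shape: (25, 228, 440)
Output shape: (25, 24, 112)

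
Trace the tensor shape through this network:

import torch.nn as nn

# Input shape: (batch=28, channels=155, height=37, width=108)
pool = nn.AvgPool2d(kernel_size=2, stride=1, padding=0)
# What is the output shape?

Input shape: (28, 155, 37, 108)
Output shape: (28, 155, 36, 107)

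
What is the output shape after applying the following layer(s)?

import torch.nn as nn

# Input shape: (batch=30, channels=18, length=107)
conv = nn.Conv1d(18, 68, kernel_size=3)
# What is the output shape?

Input shape: (30, 18, 107)
Output shape: (30, 68, 105)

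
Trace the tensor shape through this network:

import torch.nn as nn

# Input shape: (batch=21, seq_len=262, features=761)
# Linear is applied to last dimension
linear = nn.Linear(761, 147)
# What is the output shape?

Input shape: (21, 262, 761)
Output shape: (21, 262, 147)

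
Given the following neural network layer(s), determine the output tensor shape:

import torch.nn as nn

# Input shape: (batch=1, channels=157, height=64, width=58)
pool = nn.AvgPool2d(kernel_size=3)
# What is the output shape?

Input shape: (1, 157, 64, 58)
Output shape: (1, 157, 21, 19)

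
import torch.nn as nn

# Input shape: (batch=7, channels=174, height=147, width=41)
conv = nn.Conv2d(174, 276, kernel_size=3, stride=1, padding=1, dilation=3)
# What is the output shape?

Input shape: (7, 174, 147, 41)
Output shape: (7, 276, 143, 37)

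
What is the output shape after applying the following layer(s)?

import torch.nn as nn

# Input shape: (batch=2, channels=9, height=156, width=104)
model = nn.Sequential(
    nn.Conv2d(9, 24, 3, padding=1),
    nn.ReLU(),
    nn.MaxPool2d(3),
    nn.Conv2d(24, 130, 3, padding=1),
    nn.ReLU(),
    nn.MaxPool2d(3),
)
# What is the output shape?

Input shape: (2, 9, 156, 104)
  -> after first Conv2d: (2, 24, 156, 104)
  -> after first MaxPool2d: (2, 24, 52, 34)
  -> after second Conv2d: (2, 130, 52, 34)
Output shape: (2, 130, 17, 11)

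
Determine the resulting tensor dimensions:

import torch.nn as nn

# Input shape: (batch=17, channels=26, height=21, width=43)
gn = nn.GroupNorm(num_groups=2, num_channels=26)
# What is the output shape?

Input shape: (17, 26, 21, 43)
Output shape: (17, 26, 21, 43)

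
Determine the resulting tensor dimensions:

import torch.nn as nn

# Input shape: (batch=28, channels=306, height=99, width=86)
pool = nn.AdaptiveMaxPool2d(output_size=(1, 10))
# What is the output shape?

Input shape: (28, 306, 99, 86)
Output shape: (28, 306, 1, 10)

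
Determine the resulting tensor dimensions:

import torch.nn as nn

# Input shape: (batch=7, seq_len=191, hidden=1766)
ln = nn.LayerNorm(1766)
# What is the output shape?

Input shape: (7, 191, 1766)
Output shape: (7, 191, 1766)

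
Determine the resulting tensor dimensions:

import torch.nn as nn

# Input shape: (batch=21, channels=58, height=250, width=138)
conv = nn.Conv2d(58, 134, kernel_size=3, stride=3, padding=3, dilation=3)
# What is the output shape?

Input shape: (21, 58, 250, 138)
Output shape: (21, 134, 84, 46)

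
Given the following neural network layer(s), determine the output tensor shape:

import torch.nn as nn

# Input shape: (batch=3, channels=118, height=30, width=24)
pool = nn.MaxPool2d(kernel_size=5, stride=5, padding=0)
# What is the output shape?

Input shape: (3, 118, 30, 24)
Output shape: (3, 118, 6, 4)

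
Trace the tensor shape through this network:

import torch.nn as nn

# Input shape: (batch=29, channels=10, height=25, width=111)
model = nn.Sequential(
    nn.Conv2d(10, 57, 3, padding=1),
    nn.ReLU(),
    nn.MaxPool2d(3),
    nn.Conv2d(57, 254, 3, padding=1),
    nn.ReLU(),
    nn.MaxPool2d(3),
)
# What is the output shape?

Input shape: (29, 10, 25, 111)
  -> after first Conv2d: (29, 57, 25, 111)
  -> after first MaxPool2d: (29, 57, 8, 37)
  -> after second Conv2d: (29, 254, 8, 37)
Output shape: (29, 254, 2, 12)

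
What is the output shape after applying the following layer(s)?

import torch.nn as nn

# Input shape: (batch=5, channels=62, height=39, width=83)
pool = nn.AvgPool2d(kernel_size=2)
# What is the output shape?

Input shape: (5, 62, 39, 83)
Output shape: (5, 62, 19, 41)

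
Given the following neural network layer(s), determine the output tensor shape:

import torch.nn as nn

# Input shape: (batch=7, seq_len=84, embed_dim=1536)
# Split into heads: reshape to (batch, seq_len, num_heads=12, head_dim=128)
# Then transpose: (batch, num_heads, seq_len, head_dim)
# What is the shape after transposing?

Input shape: (7, 84, 1536)
  -> after reshape: (7, 84, 12, 128)
Output shape: (7, 12, 84, 128)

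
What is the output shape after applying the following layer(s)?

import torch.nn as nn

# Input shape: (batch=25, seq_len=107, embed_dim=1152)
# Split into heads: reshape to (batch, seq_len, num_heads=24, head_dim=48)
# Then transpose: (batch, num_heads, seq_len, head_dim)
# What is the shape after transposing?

Input shape: (25, 107, 1152)
  -> after reshape: (25, 107, 24, 48)
Output shape: (25, 24, 107, 48)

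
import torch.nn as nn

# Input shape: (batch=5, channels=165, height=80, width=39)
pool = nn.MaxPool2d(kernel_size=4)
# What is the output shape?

Input shape: (5, 165, 80, 39)
Output shape: (5, 165, 20, 9)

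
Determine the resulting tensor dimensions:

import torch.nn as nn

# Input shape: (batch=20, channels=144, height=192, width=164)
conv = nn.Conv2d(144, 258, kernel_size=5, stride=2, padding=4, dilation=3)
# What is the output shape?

Input shape: (20, 144, 192, 164)
Output shape: (20, 258, 94, 80)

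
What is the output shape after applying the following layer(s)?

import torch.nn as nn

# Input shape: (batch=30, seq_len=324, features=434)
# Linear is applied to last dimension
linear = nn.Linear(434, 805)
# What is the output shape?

Input shape: (30, 324, 434)
Output shape: (30, 324, 805)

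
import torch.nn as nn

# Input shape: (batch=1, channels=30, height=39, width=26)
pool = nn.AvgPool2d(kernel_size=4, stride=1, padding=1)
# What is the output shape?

Input shape: (1, 30, 39, 26)
Output shape: (1, 30, 38, 25)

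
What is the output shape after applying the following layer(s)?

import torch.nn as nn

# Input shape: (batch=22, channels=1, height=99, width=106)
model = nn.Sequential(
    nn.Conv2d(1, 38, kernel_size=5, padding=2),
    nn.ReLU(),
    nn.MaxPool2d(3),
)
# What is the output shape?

Input shape: (22, 1, 99, 106)
  -> after Conv2d: (22, 38, 99, 106)
  -> after ReLU: (22, 38, 99, 106)
Output shape: (22, 38, 33, 35)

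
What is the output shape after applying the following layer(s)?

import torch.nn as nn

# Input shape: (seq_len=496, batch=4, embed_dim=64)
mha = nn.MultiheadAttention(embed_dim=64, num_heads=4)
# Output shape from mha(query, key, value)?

Input shape: (496, 4, 64)
Output shape: (496, 4, 64)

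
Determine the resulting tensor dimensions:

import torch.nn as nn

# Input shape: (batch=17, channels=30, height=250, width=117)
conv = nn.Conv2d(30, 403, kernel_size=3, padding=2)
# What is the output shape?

Input shape: (17, 30, 250, 117)
Output shape: (17, 403, 252, 119)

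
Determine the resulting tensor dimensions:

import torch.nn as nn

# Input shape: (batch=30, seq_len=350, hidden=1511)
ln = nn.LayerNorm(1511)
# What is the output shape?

Input shape: (30, 350, 1511)
Output shape: (30, 350, 1511)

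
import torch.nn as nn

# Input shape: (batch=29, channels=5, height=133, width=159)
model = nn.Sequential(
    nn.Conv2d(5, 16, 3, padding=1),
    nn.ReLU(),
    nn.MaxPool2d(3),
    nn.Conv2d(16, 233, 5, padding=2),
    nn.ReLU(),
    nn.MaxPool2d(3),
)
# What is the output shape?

Input shape: (29, 5, 133, 159)
  -> after first Conv2d: (29, 16, 133, 159)
  -> after first MaxPool2d: (29, 16, 44, 53)
  -> after second Conv2d: (29, 233, 44, 53)
Output shape: (29, 233, 14, 17)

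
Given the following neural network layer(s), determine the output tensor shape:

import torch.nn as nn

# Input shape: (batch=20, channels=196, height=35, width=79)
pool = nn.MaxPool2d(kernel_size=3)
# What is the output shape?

Input shape: (20, 196, 35, 79)
Output shape: (20, 196, 11, 26)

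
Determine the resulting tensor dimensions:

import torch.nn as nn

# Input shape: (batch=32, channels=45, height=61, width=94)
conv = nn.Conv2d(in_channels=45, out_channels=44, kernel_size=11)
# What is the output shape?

Input shape: (32, 45, 61, 94)
Output shape: (32, 44, 51, 84)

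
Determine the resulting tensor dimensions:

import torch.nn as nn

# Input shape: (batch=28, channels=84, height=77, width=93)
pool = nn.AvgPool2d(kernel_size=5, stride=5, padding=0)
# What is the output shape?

Input shape: (28, 84, 77, 93)
Output shape: (28, 84, 15, 18)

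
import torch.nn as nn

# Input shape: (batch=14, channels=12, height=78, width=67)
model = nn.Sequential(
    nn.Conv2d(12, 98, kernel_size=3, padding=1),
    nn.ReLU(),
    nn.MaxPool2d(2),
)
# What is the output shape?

Input shape: (14, 12, 78, 67)
  -> after Conv2d: (14, 98, 78, 67)
  -> after ReLU: (14, 98, 78, 67)
Output shape: (14, 98, 39, 33)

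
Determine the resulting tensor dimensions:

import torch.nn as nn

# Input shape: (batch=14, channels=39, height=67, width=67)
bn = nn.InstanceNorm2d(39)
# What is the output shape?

Input shape: (14, 39, 67, 67)
Output shape: (14, 39, 67, 67)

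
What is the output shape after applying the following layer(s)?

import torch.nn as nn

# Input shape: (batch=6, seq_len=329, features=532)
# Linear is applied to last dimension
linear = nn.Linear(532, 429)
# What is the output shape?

Input shape: (6, 329, 532)
Output shape: (6, 329, 429)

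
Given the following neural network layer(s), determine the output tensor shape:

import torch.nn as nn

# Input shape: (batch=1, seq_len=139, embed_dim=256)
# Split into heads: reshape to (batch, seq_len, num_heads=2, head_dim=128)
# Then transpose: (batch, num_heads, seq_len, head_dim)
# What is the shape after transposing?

Input shape: (1, 139, 256)
  -> after reshape: (1, 139, 2, 128)
Output shape: (1, 2, 139, 128)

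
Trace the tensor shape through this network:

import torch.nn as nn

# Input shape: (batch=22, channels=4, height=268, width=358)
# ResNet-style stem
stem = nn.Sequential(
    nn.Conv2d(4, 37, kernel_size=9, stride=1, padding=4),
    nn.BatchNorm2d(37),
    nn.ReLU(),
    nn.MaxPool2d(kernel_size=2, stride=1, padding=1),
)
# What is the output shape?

Input shape: (22, 4, 268, 358)
  -> after Conv2d 9x9 stride=1: (22, 37, 268, 358)
Output shape: (22, 37, 269, 359)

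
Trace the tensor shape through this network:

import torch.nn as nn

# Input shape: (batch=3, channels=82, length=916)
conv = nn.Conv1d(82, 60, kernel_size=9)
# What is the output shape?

Input shape: (3, 82, 916)
Output shape: (3, 60, 908)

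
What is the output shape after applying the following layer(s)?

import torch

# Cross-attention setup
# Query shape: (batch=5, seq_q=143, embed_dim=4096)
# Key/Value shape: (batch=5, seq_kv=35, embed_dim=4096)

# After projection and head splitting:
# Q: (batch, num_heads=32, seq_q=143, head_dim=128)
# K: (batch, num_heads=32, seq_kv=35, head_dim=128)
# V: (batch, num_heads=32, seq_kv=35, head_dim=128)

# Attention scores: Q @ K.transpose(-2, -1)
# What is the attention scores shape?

Input shape: (5, 143, 4096)
Output shape: (5, 32, 143, 35)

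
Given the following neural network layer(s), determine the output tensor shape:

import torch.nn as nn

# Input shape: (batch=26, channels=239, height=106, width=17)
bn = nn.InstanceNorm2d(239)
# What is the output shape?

Input shape: (26, 239, 106, 17)
Output shape: (26, 239, 106, 17)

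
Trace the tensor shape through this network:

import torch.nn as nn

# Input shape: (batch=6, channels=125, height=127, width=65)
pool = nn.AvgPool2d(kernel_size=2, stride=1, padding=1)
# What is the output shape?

Input shape: (6, 125, 127, 65)
Output shape: (6, 125, 128, 66)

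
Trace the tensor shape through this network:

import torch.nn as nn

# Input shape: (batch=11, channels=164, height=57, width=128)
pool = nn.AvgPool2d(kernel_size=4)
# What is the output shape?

Input shape: (11, 164, 57, 128)
Output shape: (11, 164, 14, 32)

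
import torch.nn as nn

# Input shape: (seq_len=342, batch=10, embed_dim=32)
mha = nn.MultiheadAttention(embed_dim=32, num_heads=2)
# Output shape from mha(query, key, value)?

Input shape: (342, 10, 32)
Output shape: (342, 10, 32)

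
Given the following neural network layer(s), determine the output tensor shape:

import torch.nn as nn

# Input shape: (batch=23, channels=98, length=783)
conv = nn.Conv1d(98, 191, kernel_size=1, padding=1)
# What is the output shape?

Input shape: (23, 98, 783)
Output shape: (23, 191, 785)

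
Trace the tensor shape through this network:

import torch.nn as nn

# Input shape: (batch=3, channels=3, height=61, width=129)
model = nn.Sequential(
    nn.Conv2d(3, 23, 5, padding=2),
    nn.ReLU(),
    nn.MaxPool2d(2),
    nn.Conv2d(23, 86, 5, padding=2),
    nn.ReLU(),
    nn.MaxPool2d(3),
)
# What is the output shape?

Input shape: (3, 3, 61, 129)
  -> after first Conv2d: (3, 23, 61, 129)
  -> after first MaxPool2d: (3, 23, 30, 64)
  -> after second Conv2d: (3, 86, 30, 64)
Output shape: (3, 86, 10, 21)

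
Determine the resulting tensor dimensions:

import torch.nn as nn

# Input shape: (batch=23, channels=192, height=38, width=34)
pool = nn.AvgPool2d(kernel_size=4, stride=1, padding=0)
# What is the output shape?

Input shape: (23, 192, 38, 34)
Output shape: (23, 192, 35, 31)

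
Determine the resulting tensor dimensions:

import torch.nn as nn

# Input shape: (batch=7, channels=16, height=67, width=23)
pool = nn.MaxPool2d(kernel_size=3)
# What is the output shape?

Input shape: (7, 16, 67, 23)
Output shape: (7, 16, 22, 7)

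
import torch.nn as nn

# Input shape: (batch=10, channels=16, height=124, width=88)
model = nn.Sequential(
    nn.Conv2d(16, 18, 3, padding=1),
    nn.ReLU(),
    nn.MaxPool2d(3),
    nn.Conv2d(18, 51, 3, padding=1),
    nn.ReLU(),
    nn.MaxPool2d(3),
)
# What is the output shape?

Input shape: (10, 16, 124, 88)
  -> after first Conv2d: (10, 18, 124, 88)
  -> after first MaxPool2d: (10, 18, 41, 29)
  -> after second Conv2d: (10, 51, 41, 29)
Output shape: (10, 51, 13, 9)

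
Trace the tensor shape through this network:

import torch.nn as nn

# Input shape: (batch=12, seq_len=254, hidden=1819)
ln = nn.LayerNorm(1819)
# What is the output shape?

Input shape: (12, 254, 1819)
Output shape: (12, 254, 1819)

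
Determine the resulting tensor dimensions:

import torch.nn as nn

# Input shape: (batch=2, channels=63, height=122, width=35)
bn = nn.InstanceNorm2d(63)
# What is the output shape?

Input shape: (2, 63, 122, 35)
Output shape: (2, 63, 122, 35)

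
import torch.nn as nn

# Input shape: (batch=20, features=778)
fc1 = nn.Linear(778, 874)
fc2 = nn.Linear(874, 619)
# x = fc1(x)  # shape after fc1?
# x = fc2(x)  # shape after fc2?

Input shape: (20, 778)
  -> after fc1: (20, 874)
Output shape: (20, 619)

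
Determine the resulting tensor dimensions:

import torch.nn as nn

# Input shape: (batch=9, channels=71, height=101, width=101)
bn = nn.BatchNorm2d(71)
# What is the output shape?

Input shape: (9, 71, 101, 101)
Output shape: (9, 71, 101, 101)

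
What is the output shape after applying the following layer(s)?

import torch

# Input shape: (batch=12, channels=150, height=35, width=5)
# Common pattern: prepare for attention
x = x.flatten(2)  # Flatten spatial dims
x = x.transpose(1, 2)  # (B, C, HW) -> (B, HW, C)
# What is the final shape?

Input shape: (12, 150, 35, 5)
  -> after flatten(2): (12, 150, 175)
Output shape: (12, 175, 150)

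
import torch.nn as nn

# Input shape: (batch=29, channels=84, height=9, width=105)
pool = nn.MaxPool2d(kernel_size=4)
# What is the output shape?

Input shape: (29, 84, 9, 105)
Output shape: (29, 84, 2, 26)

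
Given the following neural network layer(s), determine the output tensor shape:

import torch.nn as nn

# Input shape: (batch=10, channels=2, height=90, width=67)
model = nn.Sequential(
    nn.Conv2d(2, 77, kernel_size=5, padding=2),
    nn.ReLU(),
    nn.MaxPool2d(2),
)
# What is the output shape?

Input shape: (10, 2, 90, 67)
  -> after Conv2d: (10, 77, 90, 67)
  -> after ReLU: (10, 77, 90, 67)
Output shape: (10, 77, 45, 33)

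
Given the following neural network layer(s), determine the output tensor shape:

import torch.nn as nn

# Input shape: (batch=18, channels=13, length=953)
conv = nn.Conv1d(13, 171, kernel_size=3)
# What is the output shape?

Input shape: (18, 13, 953)
Output shape: (18, 171, 951)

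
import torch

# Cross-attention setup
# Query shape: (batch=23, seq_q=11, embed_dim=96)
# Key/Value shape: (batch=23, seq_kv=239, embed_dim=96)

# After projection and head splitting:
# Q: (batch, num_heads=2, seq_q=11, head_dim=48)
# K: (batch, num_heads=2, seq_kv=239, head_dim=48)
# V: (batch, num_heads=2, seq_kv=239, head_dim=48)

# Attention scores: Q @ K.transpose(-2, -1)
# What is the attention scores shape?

Input shape: (23, 11, 96)
Output shape: (23, 2, 11, 239)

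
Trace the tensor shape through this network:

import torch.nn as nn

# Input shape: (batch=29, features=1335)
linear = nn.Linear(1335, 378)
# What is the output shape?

Input shape: (29, 1335)
Output shape: (29, 378)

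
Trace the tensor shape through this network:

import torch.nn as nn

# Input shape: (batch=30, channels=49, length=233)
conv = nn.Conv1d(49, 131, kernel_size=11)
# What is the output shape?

Input shape: (30, 49, 233)
Output shape: (30, 131, 223)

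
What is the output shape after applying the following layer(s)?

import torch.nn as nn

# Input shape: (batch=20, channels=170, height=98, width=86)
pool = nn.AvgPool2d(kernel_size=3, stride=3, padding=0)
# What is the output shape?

Input shape: (20, 170, 98, 86)
Output shape: (20, 170, 32, 28)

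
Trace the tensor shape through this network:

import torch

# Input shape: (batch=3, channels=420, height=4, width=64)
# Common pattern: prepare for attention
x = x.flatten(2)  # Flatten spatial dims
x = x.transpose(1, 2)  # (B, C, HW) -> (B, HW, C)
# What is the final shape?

Input shape: (3, 420, 4, 64)
  -> after flatten(2): (3, 420, 256)
Output shape: (3, 256, 420)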